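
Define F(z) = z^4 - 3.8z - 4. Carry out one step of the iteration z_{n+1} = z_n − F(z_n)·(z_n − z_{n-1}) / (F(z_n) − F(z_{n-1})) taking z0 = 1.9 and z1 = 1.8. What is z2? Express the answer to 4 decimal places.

F(1.9) = 1.812100, F(1.8) = -0.342400
z2 = 1.800000 − (-0.342400)·(1.800000 − 1.900000) / (-0.342400 − 1.812100) = 1.800000 − (0.034240)/(-2.154500) = 1.815892

1.8159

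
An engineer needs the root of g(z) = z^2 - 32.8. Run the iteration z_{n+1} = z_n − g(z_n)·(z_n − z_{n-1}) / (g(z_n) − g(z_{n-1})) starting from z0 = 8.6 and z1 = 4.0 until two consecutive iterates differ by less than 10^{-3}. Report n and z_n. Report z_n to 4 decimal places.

g(8.6) = 41.160000, g(4.0) = -16.800000
z2 = 4.000000 − (-16.800000)·(-4.600000)/(-57.960000) = 5.333333;  |Δ| = 1.333333
g(5.333333) = -4.355556
z3 = 5.333333 − (-4.355556)·(1.333333)/(12.444444) = 5.800000;  |Δ| = 0.466667
g(5.800000) = 0.840000
z4 = 5.800000 − 0.840000·(0.466667)/(5.195556) = 5.724551;  |Δ| = 0.075449
g(5.724551) = -0.029517
z5 = 5.724551 − (-0.029517)·(-0.075449)/(-0.869517) = 5.727112;  |Δ| = 0.002561
g(5.727112) = -0.000187
z6 = 5.727112 − (-0.000187)·(0.002561)/(0.029330) = 5.727128;  |Δ| = 0.000016
|z6 − z5| = 0.000016 < 10^{-3}

n = 6, z_n = 5.7271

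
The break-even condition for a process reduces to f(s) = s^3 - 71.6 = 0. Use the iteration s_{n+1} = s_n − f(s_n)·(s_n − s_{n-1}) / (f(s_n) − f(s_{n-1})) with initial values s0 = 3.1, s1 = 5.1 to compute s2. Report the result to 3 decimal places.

f(3.1) = -41.80900, f(5.1) = 61.05100
s2 = 5.10000 − 61.05100·(5.10000 − 3.10000) / (61.05100 − (-41.80900)) = 5.10000 − (122.10200)/(102.86000) = 3.91293

3.913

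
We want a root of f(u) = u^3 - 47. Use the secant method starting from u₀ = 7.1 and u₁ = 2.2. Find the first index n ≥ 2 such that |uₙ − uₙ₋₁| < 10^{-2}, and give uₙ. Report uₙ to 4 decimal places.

f(7.1) = 310.911000, f(2.2) = -36.352000
u₂ = 2.200000 − (-36.352000)·(-4.900000)/(-347.263000) = 2.712939;  |Δ| = 0.512939
f(2.712939) = -27.032662
u₃ = 2.712939 − (-27.032662)·(0.512939)/(9.319338) = 4.200825;  |Δ| = 1.487886
f(4.200825) = 27.131669
u₄ = 4.200825 − 27.131669·(1.487886)/(54.164331) = 3.455522;  |Δ| = 0.745303
f(3.455522) = -5.738874
u₅ = 3.455522 − (-5.738874)·(-0.745303)/(-32.870543) = 3.585645;  |Δ| = 0.130123
f(3.585645) = -0.899908
u₆ = 3.585645 − (-0.899908)·(0.130123)/(4.838965) = 3.609844;  |Δ| = 0.024199
f(3.609844) = 0.039776
u₇ = 3.609844 − 0.039776·(0.024199)/(0.939684) = 3.608820;  |Δ| = 0.001024
|u₇ − u₆| = 0.001024 < 10^{-2}

n = 7, uₙ = 3.6088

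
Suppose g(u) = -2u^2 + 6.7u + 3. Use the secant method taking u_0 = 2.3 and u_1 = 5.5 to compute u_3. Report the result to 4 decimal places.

g(2.3) = 7.830000, g(5.5) = -20.650000
u_2 = 5.500000 − (-20.650000)·(5.500000 − 2.300000) / (-20.650000 − 7.830000) = 5.500000 − (-66.080000)/(-28.480000) = 3.179775
g(3.179775) = 4.082553
u_3 = 3.179775 − 4.082553·(3.179775 − 5.500000) / (4.082553 − (-20.650000)) = 3.179775 − (-9.472440)/(24.732553) = 3.562770

3.5628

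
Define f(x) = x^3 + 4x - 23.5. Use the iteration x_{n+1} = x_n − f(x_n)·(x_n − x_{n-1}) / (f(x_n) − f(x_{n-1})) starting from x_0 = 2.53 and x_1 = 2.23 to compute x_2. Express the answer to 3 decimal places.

f(2.53) = 2.81428, f(2.23) = -3.49043
x_2 = 2.23000 − (-3.49043)·(2.23000 − 2.53000) / (-3.49043 − 2.81428) = 2.23000 − (1.04713)/(-6.30471) = 2.39609

2.396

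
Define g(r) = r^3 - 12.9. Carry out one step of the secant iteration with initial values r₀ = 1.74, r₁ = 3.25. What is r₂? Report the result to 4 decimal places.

g(1.74) = -7.631976, g(3.25) = 21.428125
r₂ = 3.250000 − 21.428125·(3.250000 − 1.740000) / (21.428125 − (-7.631976)) = 3.250000 − (32.356469)/(29.060101) = 2.136567

2.1366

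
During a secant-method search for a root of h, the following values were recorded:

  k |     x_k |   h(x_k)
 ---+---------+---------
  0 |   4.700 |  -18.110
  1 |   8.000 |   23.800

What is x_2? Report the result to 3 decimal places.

6.126

x_2 = 8.000 − 23.800·(8.000 − 4.700) / (23.800 − (-18.110))
   = 8.000 − (78.54000)/(41.91000) = 6.12598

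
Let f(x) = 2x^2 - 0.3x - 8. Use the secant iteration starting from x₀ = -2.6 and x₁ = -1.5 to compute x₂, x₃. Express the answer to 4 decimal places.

-1.8588, -1.9346

f(-2.6) = 6.300000, f(-1.5) = -3.050000
x₂ = -1.500000 − (-3.050000)·(-1.500000 − (-2.600000)) / (-3.050000 − 6.300000) = -1.500000 − (-3.355000)/(-9.350000) = -1.858824
f(-1.858824) = -0.531903
x₃ = -1.858824 − (-0.531903)·(-1.858824 − (-1.500000)) / (-0.531903 − (-3.050000)) = -1.858824 − (0.190859)/(2.518097) = -1.934619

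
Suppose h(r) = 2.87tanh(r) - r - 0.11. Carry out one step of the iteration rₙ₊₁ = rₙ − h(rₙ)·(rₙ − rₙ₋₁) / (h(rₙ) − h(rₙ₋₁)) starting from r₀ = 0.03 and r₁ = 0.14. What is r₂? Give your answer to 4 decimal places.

h(0.03) = -0.053926, h(0.14) = 0.149195
r₂ = 0.140000 − 0.149195·(0.140000 − 0.030000) / (0.149195 − (-0.053926)) = 0.140000 − (0.016411)/(0.203121) = 0.059203

0.0592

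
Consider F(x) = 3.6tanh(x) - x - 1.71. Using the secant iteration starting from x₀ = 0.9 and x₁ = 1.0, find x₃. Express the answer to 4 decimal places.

0.9444

F(0.9) = -0.031328, F(1.0) = 0.031739
x₂ = 1.000000 − 0.031739·(1.000000 − 0.900000) / (0.031739 − (-0.031328)) = 1.000000 − (0.003174)/(0.063067) = 0.949674
F(0.949674) = 0.003013
x₃ = 0.949674 − 0.003013·(0.949674 − 1.000000) / (0.003013 − 0.031739) = 0.949674 − (-0.000152)/(-0.028725) = 0.944394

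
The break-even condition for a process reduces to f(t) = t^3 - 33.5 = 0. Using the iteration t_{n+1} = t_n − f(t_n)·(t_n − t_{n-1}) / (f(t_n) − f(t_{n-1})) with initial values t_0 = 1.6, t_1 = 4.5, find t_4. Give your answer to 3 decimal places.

3.277

f(1.6) = -29.40400, f(4.5) = 57.62500
t_2 = 4.50000 − 57.62500·(4.50000 − 1.60000) / (57.62500 − (-29.40400)) = 4.50000 − (167.11250)/(87.02900) = 2.57981
f(2.57981) = -16.33035
t_3 = 2.57981 − (-16.33035)·(2.57981 − 4.50000) / (-16.33035 − 57.62500) = 2.57981 − (31.35742)/(-73.95535) = 3.00381
f(3.00381) = -6.39696
t_4 = 3.00381 − (-6.39696)·(3.00381 − 2.57981) / (-6.39696 − (-16.33035)) = 3.00381 − (-2.71234)/(9.93339) = 3.27686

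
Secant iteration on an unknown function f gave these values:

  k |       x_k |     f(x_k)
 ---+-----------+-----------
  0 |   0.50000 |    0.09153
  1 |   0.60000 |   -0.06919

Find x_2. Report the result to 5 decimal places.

x_2 = 0.60000 − (-0.06919)·(0.60000 − 0.50000) / (-0.06919 − 0.09153)
   = 0.60000 − (-0.0069190)/(-0.1607200) = 0.5569500

0.55695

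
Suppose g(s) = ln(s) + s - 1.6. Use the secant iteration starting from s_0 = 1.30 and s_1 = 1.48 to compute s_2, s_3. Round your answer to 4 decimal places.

1.3219, 1.3213

g(1.30) = -0.037636, g(1.48) = 0.272042
s_2 = 1.480000 − 0.272042·(1.480000 − 1.300000) / (0.272042 − (-0.037636)) = 1.480000 − (0.048968)/(0.309678) = 1.321876
g(1.321876) = 0.000927
s_3 = 1.321876 − 0.000927·(1.321876 − 1.480000) / (0.000927 − 0.272042) = 1.321876 − (-0.000147)/(-0.271115) = 1.321335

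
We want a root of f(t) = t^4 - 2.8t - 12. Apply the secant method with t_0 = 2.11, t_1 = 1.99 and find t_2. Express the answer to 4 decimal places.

2.0496

f(2.11) = 1.913194, f(1.99) = -1.889608
t_2 = 1.990000 − (-1.889608)·(1.990000 − 2.110000) / (-1.889608 − 1.913194) = 1.990000 − (0.226753)/(-3.802802) = 2.049628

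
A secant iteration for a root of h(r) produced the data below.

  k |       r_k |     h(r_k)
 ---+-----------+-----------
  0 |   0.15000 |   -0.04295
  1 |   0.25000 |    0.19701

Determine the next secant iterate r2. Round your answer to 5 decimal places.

r2 = 0.25000 − 0.19701·(0.25000 − 0.15000) / (0.19701 − (-0.04295))
   = 0.25000 − (0.0197010)/(0.2399600) = 0.1678988

0.16790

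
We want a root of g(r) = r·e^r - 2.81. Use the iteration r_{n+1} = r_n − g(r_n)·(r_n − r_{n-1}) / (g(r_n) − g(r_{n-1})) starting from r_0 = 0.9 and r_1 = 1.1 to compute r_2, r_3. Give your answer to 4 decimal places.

g(0.9) = -0.596357, g(1.1) = 0.494583
r_2 = 1.100000 − 0.494583·(1.100000 − 0.900000) / (0.494583 − (-0.596357)) = 1.100000 − (0.098917)/(1.090940) = 1.009329
g(1.009329) = -0.040644
r_3 = 1.009329 − (-0.040644)·(1.009329 − 1.100000) / (-0.040644 − 0.494583) = 1.009329 − (0.003685)/(-0.535226) = 1.016214

1.0093, 1.0162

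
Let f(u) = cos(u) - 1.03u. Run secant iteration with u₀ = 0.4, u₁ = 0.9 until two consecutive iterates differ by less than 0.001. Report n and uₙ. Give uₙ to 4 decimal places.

f(0.4) = 0.509061, f(0.9) = -0.305390
u₂ = 0.900000 − (-0.305390)·(0.500000)/(-0.814451) = 0.712518;  |Δ| = 0.187482
f(0.712518) = 0.022825
u₃ = 0.712518 − 0.022825·(-0.187482)/(0.328215) = 0.725556;  |Δ| = 0.013038
f(0.725556) = 0.000808
u₄ = 0.725556 − 0.000808·(0.013038)/(-0.022017) = 0.726034;  |Δ| = 0.000479
|u₄ − u₃| = 0.000479 < 0.001

n = 4, uₙ = 0.7260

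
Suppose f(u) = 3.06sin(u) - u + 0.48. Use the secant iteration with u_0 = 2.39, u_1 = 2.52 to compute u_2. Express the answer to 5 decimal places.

f(2.39) = 0.1793779, f(2.52) = -0.2580682
u_2 = 2.5200000 − (-0.2580682)·(2.5200000 − 2.3900000) / (-0.2580682 − 0.1793779) = 2.5200000 − (-0.0335489)/(-0.4374461) = 2.4433074

2.44331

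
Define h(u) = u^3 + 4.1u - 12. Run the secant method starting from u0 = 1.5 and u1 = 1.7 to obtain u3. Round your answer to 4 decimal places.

h(1.5) = -2.475000, h(1.7) = -0.117000
u2 = 1.700000 − (-0.117000)·(1.700000 − 1.500000) / (-0.117000 − (-2.475000)) = 1.700000 − (-0.023400)/(2.358000) = 1.709924
h(1.709924) = 0.010228
u3 = 1.709924 − 0.010228·(1.709924 − 1.700000) / (0.010228 − (-0.117000)) = 1.709924 − (0.000102)/(0.127228) = 1.709126

1.7091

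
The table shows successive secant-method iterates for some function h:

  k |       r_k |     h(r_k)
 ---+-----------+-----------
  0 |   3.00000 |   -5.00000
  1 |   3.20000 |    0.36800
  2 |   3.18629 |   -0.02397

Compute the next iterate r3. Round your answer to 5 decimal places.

3.18713

r3 = 3.18629 − (-0.02397)·(3.18629 − 3.20000) / (-0.02397 − 0.36800)
   = 3.18629 − (0.0003286)/(-0.3919700) = 3.1871284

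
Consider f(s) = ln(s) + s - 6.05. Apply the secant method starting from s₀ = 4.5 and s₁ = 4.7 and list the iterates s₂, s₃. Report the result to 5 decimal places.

f(4.5) = -0.0459226, f(4.7) = 0.1975625
s₂ = 4.7000000 − 0.1975625·(4.7000000 − 4.5000000) / (0.1975625 − (-0.0459226)) = 4.7000000 − (0.0395125)/(0.2434851) = 4.5377211
f(4.5377211) = 0.0001460
s₃ = 4.5377211 − 0.0001460·(4.5377211 − 4.7000000) / (0.0001460 − 0.1975625) = 4.5377211 − (-0.0000237)/(-0.1974165) = 4.5376011

4.53772, 4.53760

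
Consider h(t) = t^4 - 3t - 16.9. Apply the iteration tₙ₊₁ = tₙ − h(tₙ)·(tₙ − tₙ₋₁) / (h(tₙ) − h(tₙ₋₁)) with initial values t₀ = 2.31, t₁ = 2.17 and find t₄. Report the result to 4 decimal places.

h(2.31) = 4.643963, h(2.17) = -1.236261
t₂ = 2.170000 − (-1.236261)·(2.170000 − 2.310000) / (-1.236261 − 4.643963) = 2.170000 − (0.173077)/(-5.880224) = 2.199434
h(2.199434) = -0.096813
t₃ = 2.199434 − (-0.096813)·(2.199434 − 2.170000) / (-0.096813 − (-1.236261)) = 2.199434 − (-0.002850)/(1.139448) = 2.201934
h(2.201934) = 0.002299
t₄ = 2.201934 − 0.002299·(2.201934 − 2.199434) / (0.002299 − (-0.096813)) = 2.201934 − (0.000006)/(0.099112) = 2.201876

2.2019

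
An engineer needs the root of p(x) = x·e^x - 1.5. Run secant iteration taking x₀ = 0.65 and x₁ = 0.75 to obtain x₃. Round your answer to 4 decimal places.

0.7258

p(0.65) = -0.254898, p(0.75) = 0.087750
x₂ = 0.750000 − 0.087750·(0.750000 − 0.650000) / (0.087750 − (-0.254898)) = 0.750000 − (0.008775)/(0.342648) = 0.724391
p(0.724391) = -0.005239
x₃ = 0.724391 − (-0.005239)·(0.724391 − 0.750000) / (-0.005239 − 0.087750) = 0.724391 − (0.000134)/(-0.092989) = 0.725834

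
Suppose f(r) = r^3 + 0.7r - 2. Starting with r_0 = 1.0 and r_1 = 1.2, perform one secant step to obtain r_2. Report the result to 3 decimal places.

1.069

f(1.0) = -0.30000, f(1.2) = 0.56800
r_2 = 1.20000 − 0.56800·(1.20000 − 1.00000) / (0.56800 − (-0.30000)) = 1.20000 − (0.11360)/(0.86800) = 1.06912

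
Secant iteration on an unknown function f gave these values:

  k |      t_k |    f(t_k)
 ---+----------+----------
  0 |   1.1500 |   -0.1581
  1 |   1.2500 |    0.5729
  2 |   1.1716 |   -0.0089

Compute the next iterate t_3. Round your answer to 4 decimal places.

t_3 = 1.1716 − (-0.0089)·(1.1716 − 1.2500) / (-0.0089 − 0.5729)
   = 1.1716 − (0.000698)/(-0.581800) = 1.172799

1.1728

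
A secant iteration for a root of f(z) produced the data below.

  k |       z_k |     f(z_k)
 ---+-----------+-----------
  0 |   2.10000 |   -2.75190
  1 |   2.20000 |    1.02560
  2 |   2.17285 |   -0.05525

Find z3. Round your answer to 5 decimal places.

2.17424

z3 = 2.17285 − (-0.05525)·(2.17285 − 2.20000) / (-0.05525 − 1.02560)
   = 2.17285 − (0.0015000)/(-1.0808500) = 2.1742378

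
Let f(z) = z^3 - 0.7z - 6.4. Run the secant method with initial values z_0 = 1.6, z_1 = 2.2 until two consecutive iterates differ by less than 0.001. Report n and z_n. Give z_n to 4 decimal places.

n = 5, z_n = 1.9821

f(1.6) = -3.424000, f(2.2) = 2.708000
z_2 = 2.200000 − 2.708000·(0.600000)/(6.132000) = 1.935029;  |Δ| = 0.264971
f(1.935029) = -0.509115
z_3 = 1.935029 − (-0.509115)·(-0.264971)/(-3.217115) = 1.976962;  |Δ| = 0.041932
f(1.976962) = -0.057162
z_4 = 1.976962 − (-0.057162)·(0.041932)/(0.451953) = 1.982265;  |Δ| = 0.005304
f(1.982265) = 0.001477
z_5 = 1.982265 − 0.001477·(0.005304)/(0.058639) = 1.982131;  |Δ| = 0.000134
|z_5 − z_4| = 0.000134 < 0.001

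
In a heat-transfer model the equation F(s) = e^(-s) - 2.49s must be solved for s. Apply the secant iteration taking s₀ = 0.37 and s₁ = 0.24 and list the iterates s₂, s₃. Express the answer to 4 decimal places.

F(0.37) = -0.230566, F(0.24) = 0.189028
s₂ = 0.240000 − 0.189028·(0.240000 − 0.370000) / (0.189028 − (-0.230566)) = 0.240000 − (-0.024574)/(0.419594) = 0.298565
F(0.298565) = -0.001546
s₃ = 0.298565 − (-0.001546)·(0.298565 − 0.240000) / (-0.001546 − 0.189028) = 0.298565 − (-0.000091)/(-0.190574) = 0.298090

0.2986, 0.2981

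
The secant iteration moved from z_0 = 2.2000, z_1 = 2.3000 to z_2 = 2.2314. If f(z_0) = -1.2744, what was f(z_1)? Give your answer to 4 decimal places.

The secant line through (2.2000, -1.2744) and (2.3000, f(z_1)) crosses zero at z_2 = 2.2314.
So (2.2000, -1.2744), (2.3000, f(z_1)), (2.2314, 0) are collinear:
f(z_1) = -1.2744 · (2.3000 − 2.2314) / (2.2000 − 2.2314) = -1.2744 · (0.068600)/(-0.031400) = 2.784199

2.7842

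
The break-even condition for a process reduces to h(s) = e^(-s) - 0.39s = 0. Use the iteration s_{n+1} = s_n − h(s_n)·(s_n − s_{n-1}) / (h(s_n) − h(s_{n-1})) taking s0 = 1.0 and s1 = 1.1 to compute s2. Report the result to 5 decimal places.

h(1.0) = -0.0221206, h(1.1) = -0.0961289
s2 = 1.1000000 − (-0.0961289)·(1.1000000 − 1.0000000) / (-0.0961289 − (-0.0221206)) = 1.1000000 − (-0.0096129)/(-0.0740084) = 0.9701107

0.97011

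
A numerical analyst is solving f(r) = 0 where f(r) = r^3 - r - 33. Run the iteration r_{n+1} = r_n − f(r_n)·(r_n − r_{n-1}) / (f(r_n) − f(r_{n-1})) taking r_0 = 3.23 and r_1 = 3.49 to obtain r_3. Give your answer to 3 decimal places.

3.311

f(3.23) = -2.53173, f(3.49) = 6.01855
r_2 = 3.49000 − 6.01855·(3.49000 − 3.23000) / (6.01855 − (-2.53173)) = 3.49000 − (1.56482)/(8.55028) = 3.30699
f(3.30699) = -0.14128
r_3 = 3.30699 − (-0.14128)·(3.30699 − 3.49000) / (-0.14128 − 6.01855) = 3.30699 − (0.02586)/(-6.15982) = 3.31118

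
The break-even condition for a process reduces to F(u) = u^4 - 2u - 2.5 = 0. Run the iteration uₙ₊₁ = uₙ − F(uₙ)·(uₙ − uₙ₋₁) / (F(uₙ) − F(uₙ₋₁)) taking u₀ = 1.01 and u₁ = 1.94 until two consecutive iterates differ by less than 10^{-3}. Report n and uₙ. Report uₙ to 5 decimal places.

F(1.01) = -3.4793960, F(1.94) = 7.7846850
u₂ = 1.9400000 − 7.7846850·(0.9300000)/(11.2640810) = 1.2972705;  |Δ| = 0.6427295
F(1.2972705) = -2.2623523
u₃ = 1.2972705 − (-2.2623523)·(-0.6427295)/(-10.0470373) = 1.4419978;  |Δ| = 0.1447273
F(1.4419978) = -1.0602673
u₄ = 1.4419978 − (-1.0602673)·(0.1447273)/(1.2020851) = 1.5696507;  |Δ| = 0.1276529
F(1.5696507) = 0.4310252
u₅ = 1.5696507 − 0.4310252·(0.1276529)/(1.4912924) = 1.5327554;  |Δ| = 0.0368952
F(1.5327554) = -0.0461161
u₆ = 1.5327554 − (-0.0461161)·(-0.0368952)/(-0.4771412) = 1.5363214;  |Δ| = 0.0035660
F(1.5363214) = -0.0017050
u₇ = 1.5363214 − (-0.0017050)·(0.0035660)/(0.0444111) = 1.5364583;  |Δ| = 0.0001369
|u₇ − u₆| = 0.0001369 < 10^{-3}

n = 7, uₙ = 1.53646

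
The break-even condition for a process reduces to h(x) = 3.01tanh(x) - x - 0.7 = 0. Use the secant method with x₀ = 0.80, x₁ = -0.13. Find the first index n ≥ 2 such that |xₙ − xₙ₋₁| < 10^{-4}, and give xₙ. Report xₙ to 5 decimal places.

h(0.80) = 0.4987507, h(-0.13) = -0.9591105
x₂ = -0.1300000 − (-0.9591105)·(-0.9300000)/(-1.4578612) = 0.4818366;  |Δ| = 0.6118366
h(0.4818366) = 0.1657803
x₃ = 0.4818366 − 0.1657803·(0.6118366)/(1.1248908) = 0.3916674;  |Δ| = 0.0901691
h(0.3916674) = 0.0304509
x₄ = 0.3916674 − 0.0304509·(-0.0901691)/(-0.1353294) = 0.3713781;  |Δ| = 0.0202893
h(0.3713781) = -0.0022365
x₅ = 0.3713781 − (-0.0022365)·(-0.0202893)/(-0.0326874) = 0.3727663;  |Δ| = 0.0013882
h(0.3727663) = 0.0000248
x₆ = 0.3727663 − 0.0000248·(0.0013882)/(0.0022613) = 0.3727511;  |Δ| = 0.0000152
|x₆ − x₅| = 0.0000152 < 10^{-4}

n = 6, xₙ = 0.37275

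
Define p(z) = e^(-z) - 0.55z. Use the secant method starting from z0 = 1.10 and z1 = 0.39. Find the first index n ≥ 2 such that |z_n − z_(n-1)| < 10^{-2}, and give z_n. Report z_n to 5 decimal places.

n = 4, z_n = 0.80934

p(1.10) = -0.2721289, p(0.39) = 0.4625569
z2 = 0.3900000 − 0.4625569·(-0.7100000)/(0.7346858) = 0.8370147;  |Δ| = 0.4470147
p(0.8370147) = -0.0273569
z3 = 0.8370147 − (-0.0273569)·(0.4470147)/(-0.4899138) = 0.8120533;  |Δ| = 0.0249614
p(0.8120533) = -0.0026838
z4 = 0.8120533 − (-0.0026838)·(-0.0249614)/(0.0246731) = 0.8093382;  |Δ| = 0.0027151
|z4 − z3| = 0.0027151 < 10^{-2}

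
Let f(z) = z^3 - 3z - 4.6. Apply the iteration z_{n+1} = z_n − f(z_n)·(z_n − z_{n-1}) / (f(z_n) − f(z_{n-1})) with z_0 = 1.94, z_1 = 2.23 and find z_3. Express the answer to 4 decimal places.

f(1.94) = -3.118616, f(2.23) = -0.200433
z_2 = 2.230000 − (-0.200433)·(2.230000 − 1.940000) / (-0.200433 − (-3.118616)) = 2.230000 − (-0.058126)/(2.918183) = 2.249918
f(2.249918) = 0.039631
z_3 = 2.249918 − 0.039631·(2.249918 − 2.230000) / (0.039631 − (-0.200433)) = 2.249918 − (0.000789)/(0.240064) = 2.246630

2.2466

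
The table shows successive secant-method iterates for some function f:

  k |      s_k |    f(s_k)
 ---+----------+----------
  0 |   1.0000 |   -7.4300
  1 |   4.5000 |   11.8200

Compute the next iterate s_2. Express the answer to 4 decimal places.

2.3509

s_2 = 4.5000 − 11.8200·(4.5000 − 1.0000) / (11.8200 − (-7.4300))
   = 4.5000 − (41.370000)/(19.250000) = 2.350909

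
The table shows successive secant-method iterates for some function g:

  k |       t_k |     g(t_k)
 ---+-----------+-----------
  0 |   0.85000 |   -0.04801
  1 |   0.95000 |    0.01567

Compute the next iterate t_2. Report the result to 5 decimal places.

0.92539

t_2 = 0.95000 − 0.01567·(0.95000 − 0.85000) / (0.01567 − (-0.04801))
   = 0.95000 − (0.0015670)/(0.0636800) = 0.9253926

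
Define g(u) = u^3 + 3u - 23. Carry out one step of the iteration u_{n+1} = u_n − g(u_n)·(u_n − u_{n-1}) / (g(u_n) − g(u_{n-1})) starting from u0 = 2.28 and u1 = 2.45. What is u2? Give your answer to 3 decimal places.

2.498

g(2.28) = -4.30765, g(2.45) = -0.94387
u2 = 2.45000 − (-0.94387)·(2.45000 − 2.28000) / (-0.94387 − (-4.30765)) = 2.45000 − (-0.16046)/(3.36377) = 2.49770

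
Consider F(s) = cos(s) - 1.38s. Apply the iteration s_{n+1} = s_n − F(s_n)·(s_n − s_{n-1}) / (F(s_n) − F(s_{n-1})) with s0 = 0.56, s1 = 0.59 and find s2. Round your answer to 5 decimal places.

0.59870

F(0.56) = 0.0744551, F(0.59) = 0.0167407
s2 = 0.5900000 − 0.0167407·(0.5900000 − 0.5600000) / (0.0167407 − 0.0744551) = 0.5900000 − (0.0005022)/(-0.0577144) = 0.5987018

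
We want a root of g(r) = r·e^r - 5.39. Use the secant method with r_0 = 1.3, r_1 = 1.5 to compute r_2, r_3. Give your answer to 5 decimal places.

g(1.3) = -0.6199143, g(1.5) = 1.3325336
r_2 = 1.5000000 − 1.3325336·(1.5000000 − 1.3000000) / (1.3325336 − (-0.6199143)) = 1.5000000 − (0.2665067)/(1.9524479) = 1.3635012
g(1.3635012) = -0.0589028
r_3 = 1.3635012 − (-0.0589028)·(1.3635012 − 1.5000000) / (-0.0589028 − 1.3325336) = 1.3635012 − (0.0080402)/(-1.3914364) = 1.3692796

1.36350, 1.36928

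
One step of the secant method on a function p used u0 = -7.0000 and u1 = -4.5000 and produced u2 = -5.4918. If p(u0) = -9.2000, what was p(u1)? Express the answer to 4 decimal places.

The secant line through (-7.0000, -9.2000) and (-4.5000, p(u1)) crosses zero at u2 = -5.4918.
So (-7.0000, -9.2000), (-4.5000, p(u1)), (-5.4918, 0) are collinear:
p(u1) = -9.2000 · (-4.5000 − (-5.4918)) / (-7.0000 − (-5.4918)) = -9.2000 · (0.991800)/(-1.508200) = 6.049967

6.0500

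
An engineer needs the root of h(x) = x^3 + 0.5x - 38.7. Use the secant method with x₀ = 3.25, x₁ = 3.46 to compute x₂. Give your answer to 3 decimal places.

h(3.25) = -2.74688, h(3.46) = 4.45174
x₂ = 3.46000 − 4.45174·(3.46000 − 3.25000) / (4.45174 − (-2.74688)) = 3.46000 − (0.93486)/(7.19861) = 3.33013

3.330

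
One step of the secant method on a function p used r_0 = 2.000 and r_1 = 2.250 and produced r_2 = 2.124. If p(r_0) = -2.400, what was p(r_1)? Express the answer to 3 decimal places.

2.439

The secant line through (2.000, -2.400) and (2.250, p(r_1)) crosses zero at r_2 = 2.124.
So (2.000, -2.400), (2.250, p(r_1)), (2.124, 0) are collinear:
p(r_1) = -2.400 · (2.250 − 2.124) / (2.000 − 2.124) = -2.400 · (0.12600)/(-0.12400) = 2.43871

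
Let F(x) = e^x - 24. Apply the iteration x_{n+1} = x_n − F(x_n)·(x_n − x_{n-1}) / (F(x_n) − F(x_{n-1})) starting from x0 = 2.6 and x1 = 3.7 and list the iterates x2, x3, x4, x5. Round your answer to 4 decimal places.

F(2.6) = -10.536262, F(3.7) = 16.447304
x2 = 3.700000 − 16.447304·(3.700000 − 2.600000) / (16.447304 − (-10.536262)) = 3.700000 − (18.092035)/(26.983566) = 3.029517
F(3.029517) = -3.312771
x3 = 3.029517 − (-3.312771)·(3.029517 − 3.700000) / (-3.312771 − 16.447304) = 3.029517 − (2.221158)/(-19.760076) = 3.141923
F(3.141923) = -0.851664
x4 = 3.141923 − (-0.851664)·(3.141923 − 3.029517) / (-0.851664 − (-3.312771)) = 3.141923 − (-0.095732)/(2.461107) = 3.180821
F(3.180821) = 0.066505
x5 = 3.180821 − 0.066505·(3.180821 − 3.141923) / (0.066505 − (-0.851664)) = 3.180821 − (0.002587)/(0.918168) = 3.178004

3.0295, 3.1419, 3.1808, 3.1780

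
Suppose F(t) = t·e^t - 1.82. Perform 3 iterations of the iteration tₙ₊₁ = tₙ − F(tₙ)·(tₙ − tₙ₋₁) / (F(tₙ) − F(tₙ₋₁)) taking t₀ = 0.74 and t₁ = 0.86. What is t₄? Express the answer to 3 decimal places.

0.810

F(0.74) = -0.26901, F(0.86) = 0.21232
t₂ = 0.86000 − 0.21232·(0.86000 − 0.74000) / (0.21232 − (-0.26901)) = 0.86000 − (0.02548)/(0.48133) = 0.80707
F(0.80707) = -0.01110
t₃ = 0.80707 − (-0.01110)·(0.80707 − 0.86000) / (-0.01110 − 0.21232) = 0.80707 − (0.00059)/(-0.22342) = 0.80970
F(0.80970) = -0.00043
t₄ = 0.80970 − (-0.00043)·(0.80970 − 0.80707) / (-0.00043 − (-0.01110)) = 0.80970 − (0.00000)/(0.01068) = 0.80980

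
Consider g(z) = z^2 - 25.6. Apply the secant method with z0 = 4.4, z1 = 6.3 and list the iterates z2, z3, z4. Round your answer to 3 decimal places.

g(4.4) = -6.24000, g(6.3) = 14.09000
z2 = 6.30000 − 14.09000·(6.30000 − 4.40000) / (14.09000 − (-6.24000)) = 6.30000 − (26.77100)/(20.33000) = 4.98318
g(4.98318) = -0.76794
z3 = 4.98318 − (-0.76794)·(4.98318 − 6.30000) / (-0.76794 − 14.09000) = 4.98318 − (1.01124)/(-14.85794) = 5.05124
g(5.05124) = -0.08499
z4 = 5.05124 − (-0.08499)·(5.05124 − 4.98318) / (-0.08499 − (-0.76794)) = 5.05124 − (-0.00578)/(0.68295) = 5.05971

4.983, 5.051, 5.060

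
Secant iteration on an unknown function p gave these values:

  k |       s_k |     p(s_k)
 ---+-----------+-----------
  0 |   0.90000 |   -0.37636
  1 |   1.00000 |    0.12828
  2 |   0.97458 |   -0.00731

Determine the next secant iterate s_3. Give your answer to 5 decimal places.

s_3 = 0.97458 − (-0.00731)·(0.97458 − 1.00000) / (-0.00731 − 0.12828)
   = 0.97458 − (0.0001858)/(-0.1355900) = 0.9759505

0.97595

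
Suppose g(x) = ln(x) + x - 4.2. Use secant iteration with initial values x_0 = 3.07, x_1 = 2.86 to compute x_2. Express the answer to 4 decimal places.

g(3.07) = -0.008322, g(2.86) = -0.289178
x_2 = 2.860000 − (-0.289178)·(2.860000 − 3.070000) / (-0.289178 − (-0.008322)) = 2.860000 − (0.060727)/(-0.280856) = 3.076223

3.0762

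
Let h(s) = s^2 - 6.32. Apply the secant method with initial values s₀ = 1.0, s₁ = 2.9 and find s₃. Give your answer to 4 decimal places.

2.5030

h(1.0) = -5.320000, h(2.9) = 2.090000
s₂ = 2.900000 − 2.090000·(2.900000 − 1.000000) / (2.090000 − (-5.320000)) = 2.900000 − (3.971000)/(7.410000) = 2.364103
h(2.364103) = -0.731019
s₃ = 2.364103 − (-0.731019)·(2.364103 − 2.900000) / (-0.731019 − 2.090000) = 2.364103 − (0.391751)/(-2.821019) = 2.502971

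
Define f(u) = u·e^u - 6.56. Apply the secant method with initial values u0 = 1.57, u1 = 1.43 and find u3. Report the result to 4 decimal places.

f(1.57) = 0.986438, f(1.43) = -0.584460
u2 = 1.430000 − (-0.584460)·(1.430000 − 1.570000) / (-0.584460 − 0.986438) = 1.430000 − (0.081824)/(-1.570898) = 1.482088
f(1.482088) = -0.035663
u3 = 1.482088 − (-0.035663)·(1.482088 − 1.430000) / (-0.035663 − (-0.584460)) = 1.482088 − (-0.001858)/(0.548797) = 1.485473

1.4855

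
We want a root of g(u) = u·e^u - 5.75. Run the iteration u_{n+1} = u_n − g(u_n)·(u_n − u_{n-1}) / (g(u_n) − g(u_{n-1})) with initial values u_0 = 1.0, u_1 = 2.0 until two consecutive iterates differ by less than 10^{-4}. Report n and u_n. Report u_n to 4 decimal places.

g(1.0) = -3.031718, g(2.0) = 9.028112
u_2 = 2.000000 − 9.028112·(1.000000)/(12.059830) = 1.251390;  |Δ| = 0.748610
g(1.251390) = -1.376146
u_3 = 1.251390 − (-1.376146)·(-0.748610)/(-10.404258) = 1.350407;  |Δ| = 0.099017
g(1.350407) = -0.538788
u_4 = 1.350407 − (-0.538788)·(0.099017)/(0.837358) = 1.414118;  |Δ| = 0.063711
g(1.414118) = 0.066065
u_5 = 1.414118 − 0.066065·(0.063711)/(0.604853) = 1.407159;  |Δ| = 0.006959
g(1.407159) = -0.002690
u_6 = 1.407159 − (-0.002690)·(-0.006959)/(-0.068755) = 1.407431;  |Δ| = 0.000272
g(1.407431) = -0.000013
u_7 = 1.407431 − (-0.000013)·(0.000272)/(0.002677) = 1.407433;  |Δ| = 0.000001
|u_7 − u_6| = 0.000001 < 10^{-4}

n = 7, u_n = 1.4074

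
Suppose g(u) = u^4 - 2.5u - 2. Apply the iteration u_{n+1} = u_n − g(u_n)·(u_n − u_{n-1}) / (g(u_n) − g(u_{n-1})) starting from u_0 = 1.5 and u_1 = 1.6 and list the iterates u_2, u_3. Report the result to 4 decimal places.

g(1.5) = -0.687500, g(1.6) = 0.553600
u_2 = 1.600000 − 0.553600·(1.600000 − 1.500000) / (0.553600 − (-0.687500)) = 1.600000 − (0.055360)/(1.241100) = 1.555394
g(1.555394) = -0.035707
u_3 = 1.555394 − (-0.035707)·(1.555394 − 1.600000) / (-0.035707 − 0.553600) = 1.555394 − (0.001593)/(-0.589307) = 1.558097

1.5554, 1.5581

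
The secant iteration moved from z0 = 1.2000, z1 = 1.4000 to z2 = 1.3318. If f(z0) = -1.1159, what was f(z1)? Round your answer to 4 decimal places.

The secant line through (1.2000, -1.1159) and (1.4000, f(z1)) crosses zero at z2 = 1.3318.
So (1.2000, -1.1159), (1.4000, f(z1)), (1.3318, 0) are collinear:
f(z1) = -1.1159 · (1.4000 − 1.3318) / (1.2000 − 1.3318) = -1.1159 · (0.068200)/(-0.131800) = 0.577423

0.5774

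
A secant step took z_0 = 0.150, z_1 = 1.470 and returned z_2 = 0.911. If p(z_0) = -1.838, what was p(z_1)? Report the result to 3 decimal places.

The secant line through (0.150, -1.838) and (1.470, p(z_1)) crosses zero at z_2 = 0.911.
So (0.150, -1.838), (1.470, p(z_1)), (0.911, 0) are collinear:
p(z_1) = -1.838 · (1.470 − 0.911) / (0.150 − 0.911) = -1.838 · (0.55900)/(-0.76100) = 1.35012

1.350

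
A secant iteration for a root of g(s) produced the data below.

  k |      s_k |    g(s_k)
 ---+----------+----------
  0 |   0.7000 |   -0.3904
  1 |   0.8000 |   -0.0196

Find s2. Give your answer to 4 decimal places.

0.8053

s2 = 0.8000 − (-0.0196)·(0.8000 − 0.7000) / (-0.0196 − (-0.3904))
   = 0.8000 − (-0.001960)/(0.370800) = 0.805286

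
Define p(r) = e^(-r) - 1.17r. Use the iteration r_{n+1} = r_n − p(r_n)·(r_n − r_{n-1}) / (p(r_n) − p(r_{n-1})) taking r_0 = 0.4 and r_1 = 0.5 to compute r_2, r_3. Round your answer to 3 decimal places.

p(0.4) = 0.20232, p(0.5) = 0.02153
r_2 = 0.50000 − 0.02153·(0.50000 − 0.40000) / (0.02153 − 0.20232) = 0.50000 − (0.00215)/(-0.18079) = 0.51191
p(0.51191) = 0.00042
r_3 = 0.51191 − 0.00042·(0.51191 − 0.50000) / (0.00042 − 0.02153) = 0.51191 − (0.00000)/(-0.02111) = 0.51214

0.512, 0.512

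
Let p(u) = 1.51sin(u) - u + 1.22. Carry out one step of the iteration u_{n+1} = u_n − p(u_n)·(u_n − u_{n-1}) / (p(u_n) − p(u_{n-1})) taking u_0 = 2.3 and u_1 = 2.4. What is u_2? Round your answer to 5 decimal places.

p(2.3) = 0.0460149, p(2.4) = -0.1600506
u_2 = 2.4000000 − (-0.1600506)·(2.4000000 − 2.3000000) / (-0.1600506 − 0.0460149) = 2.4000000 − (-0.0160051)/(-0.2060655) = 2.3223302

2.32233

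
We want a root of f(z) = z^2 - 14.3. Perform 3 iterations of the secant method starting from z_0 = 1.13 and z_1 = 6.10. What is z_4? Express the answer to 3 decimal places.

f(1.13) = -13.02310, f(6.10) = 22.91000
z_2 = 6.10000 − 22.91000·(6.10000 − 1.13000) / (22.91000 − (-13.02310)) = 6.10000 − (113.86270)/(35.93310) = 2.93126
f(2.93126) = -5.70772
z_3 = 2.93126 − (-5.70772)·(2.93126 − 6.10000) / (-5.70772 − 22.91000) = 2.93126 − (18.08630)/(-28.61772) = 3.56326
f(3.56326) = -1.60321
z_4 = 3.56326 − (-1.60321)·(3.56326 − 2.93126) / (-1.60321 − (-5.70772)) = 3.56326 − (-1.01323)/(4.10451) = 3.81011

3.810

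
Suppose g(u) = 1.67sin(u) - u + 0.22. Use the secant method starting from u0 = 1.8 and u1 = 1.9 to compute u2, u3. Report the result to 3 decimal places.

g(1.8) = 0.04633, g(1.9) = -0.09968
u2 = 1.90000 − (-0.09968)·(1.90000 − 1.80000) / (-0.09968 − 0.04633) = 1.90000 − (-0.00997)/(-0.14600) = 1.83173
g(1.83173) = 0.00174
u3 = 1.83173 − 0.00174·(1.83173 − 1.90000) / (0.00174 − (-0.09968)) = 1.83173 − (-0.00012)/(0.10142) = 1.83290

1.832, 1.833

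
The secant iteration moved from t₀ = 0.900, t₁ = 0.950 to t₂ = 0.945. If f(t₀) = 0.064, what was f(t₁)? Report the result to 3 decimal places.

The secant line through (0.900, 0.064) and (0.950, f(t₁)) crosses zero at t₂ = 0.945.
So (0.900, 0.064), (0.950, f(t₁)), (0.945, 0) are collinear:
f(t₁) = 0.064 · (0.950 − 0.945) / (0.900 − 0.945) = 0.064 · (0.00500)/(-0.04500) = -0.00711

-0.007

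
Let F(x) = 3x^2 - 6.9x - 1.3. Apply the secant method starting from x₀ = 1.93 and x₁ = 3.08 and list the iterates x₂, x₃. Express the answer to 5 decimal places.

F(1.93) = -3.4423000, F(3.08) = 5.9072000
x₂ = 3.0800000 − 5.9072000·(3.0800000 − 1.9300000) / (5.9072000 − (-3.4423000)) = 3.0800000 − (6.7932800)/(9.3495000) = 2.3534071
F(2.3534071) = -0.9229338
x₃ = 2.3534071 − (-0.9229338)·(2.3534071 − 3.0800000) / (-0.9229338 − 5.9072000) = 2.3534071 − (0.6705971)/(-6.8301338) = 2.4515893

2.35341, 2.45159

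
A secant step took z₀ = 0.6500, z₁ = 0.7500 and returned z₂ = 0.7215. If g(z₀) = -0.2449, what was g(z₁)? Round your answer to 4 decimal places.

The secant line through (0.6500, -0.2449) and (0.7500, g(z₁)) crosses zero at z₂ = 0.7215.
So (0.6500, -0.2449), (0.7500, g(z₁)), (0.7215, 0) are collinear:
g(z₁) = -0.2449 · (0.7500 − 0.7215) / (0.6500 − 0.7215) = -0.2449 · (0.028500)/(-0.071500) = 0.097617

0.0976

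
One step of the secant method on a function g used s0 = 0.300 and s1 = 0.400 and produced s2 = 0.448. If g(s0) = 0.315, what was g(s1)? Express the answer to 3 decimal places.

0.102

The secant line through (0.300, 0.315) and (0.400, g(s1)) crosses zero at s2 = 0.448.
So (0.300, 0.315), (0.400, g(s1)), (0.448, 0) are collinear:
g(s1) = 0.315 · (0.400 − 0.448) / (0.300 − 0.448) = 0.315 · (-0.04800)/(-0.14800) = 0.10216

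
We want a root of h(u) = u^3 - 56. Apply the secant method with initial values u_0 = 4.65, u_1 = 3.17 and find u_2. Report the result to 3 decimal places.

h(4.65) = 44.54463, h(3.17) = -24.14499
u_2 = 3.17000 − (-24.14499)·(3.17000 − 4.65000) / (-24.14499 − 44.54463) = 3.17000 − (35.73458)/(-68.68961) = 3.69023

3.690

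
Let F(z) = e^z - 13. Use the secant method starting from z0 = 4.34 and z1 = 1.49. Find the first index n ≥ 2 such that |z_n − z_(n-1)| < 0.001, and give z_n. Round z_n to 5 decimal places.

n = 8, z_n = 2.56495

F(4.34) = 63.7075393, F(1.49) = -8.5629045
z2 = 1.4900000 − (-8.5629045)·(-2.8500000)/(-72.2704438) = 1.8276799;  |Δ| = 0.3376799
F(1.8276799) = -6.7805597
z3 = 1.8276799 − (-6.7805597)·(0.3376799)/(1.7823448) = 3.1123129;  |Δ| = 1.2846330
F(3.1123129) = 9.4729615
z4 = 3.1123129 − 9.4729615·(1.2846330)/(16.2535212) = 2.3635964;  |Δ| = 0.7487164
F(2.3635964) = -2.3708903
z5 = 2.3635964 − (-2.3708903)·(-0.7487164)/(-11.8438518) = 2.5134737;  |Δ| = 0.1498773
F(2.5134737) = -0.6522515
z6 = 2.5134737 − (-0.6522515)·(0.1498773)/(1.7186388) = 2.5703546;  |Δ| = 0.0568809
F(2.5703546) = 0.0704587
z7 = 2.5703546 − 0.0704587·(0.0568809)/(0.7227102) = 2.5648092;  |Δ| = 0.0055455
F(2.5648092) = -0.0018223
z8 = 2.5648092 − (-0.0018223)·(-0.0055455)/(-0.0722810) = 2.5649490;  |Δ| = 0.0001398
|z8 − z7| = 0.0001398 < 0.001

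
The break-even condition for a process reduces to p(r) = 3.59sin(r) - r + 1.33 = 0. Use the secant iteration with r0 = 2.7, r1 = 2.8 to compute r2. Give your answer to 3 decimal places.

p(2.7) = 0.16429, p(2.8) = -0.26739
r2 = 2.80000 − (-0.26739)·(2.80000 − 2.70000) / (-0.26739 − 0.16429) = 2.80000 − (-0.02674)/(-0.43169) = 2.73806

2.738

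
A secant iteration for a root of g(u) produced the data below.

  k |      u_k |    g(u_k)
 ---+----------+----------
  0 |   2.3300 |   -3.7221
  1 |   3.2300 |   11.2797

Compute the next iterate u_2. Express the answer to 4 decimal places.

u_2 = 3.2300 − 11.2797·(3.2300 − 2.3300) / (11.2797 − (-3.7221))
   = 3.2300 − (10.151730)/(15.001800) = 2.553299

2.5533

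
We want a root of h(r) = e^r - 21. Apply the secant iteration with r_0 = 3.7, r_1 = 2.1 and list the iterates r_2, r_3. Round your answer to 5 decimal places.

2.73610, 3.22438

h(3.7) = 19.4473044, h(2.1) = -12.8338301
r_2 = 2.1000000 − (-12.8338301)·(2.1000000 − 3.7000000) / (-12.8338301 − 19.4473044) = 2.1000000 − (20.5341281)/(-32.2811344) = 2.7361031
h(2.7361031) = -5.5732494
r_3 = 2.7361031 − (-5.5732494)·(2.7361031 − 2.1000000) / (-5.5732494 − (-12.8338301)) = 2.7361031 − (-3.5451610)/(7.2605806) = 3.2243782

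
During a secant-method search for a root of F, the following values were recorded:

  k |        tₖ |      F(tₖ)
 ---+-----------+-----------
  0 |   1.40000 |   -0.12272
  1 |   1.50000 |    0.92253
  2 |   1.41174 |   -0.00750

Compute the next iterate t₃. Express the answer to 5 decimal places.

1.41245

t₃ = 1.41174 − (-0.00750)·(1.41174 − 1.50000) / (-0.00750 − 0.92253)
   = 1.41174 − (0.0006620)/(-0.9300300) = 1.4124518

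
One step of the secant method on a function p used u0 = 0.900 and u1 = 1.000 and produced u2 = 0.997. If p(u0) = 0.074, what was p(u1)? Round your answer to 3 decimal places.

The secant line through (0.900, 0.074) and (1.000, p(u1)) crosses zero at u2 = 0.997.
So (0.900, 0.074), (1.000, p(u1)), (0.997, 0) are collinear:
p(u1) = 0.074 · (1.000 − 0.997) / (0.900 − 0.997) = 0.074 · (0.00300)/(-0.09700) = -0.00229

-0.002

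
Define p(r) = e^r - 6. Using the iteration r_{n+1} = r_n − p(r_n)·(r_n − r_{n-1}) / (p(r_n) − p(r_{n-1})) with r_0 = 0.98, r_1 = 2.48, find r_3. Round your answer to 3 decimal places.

p(0.98) = -3.33554, p(2.48) = 5.94126
r_2 = 2.48000 − 5.94126·(2.48000 − 0.98000) / (5.94126 − (-3.33554)) = 2.48000 − (8.91190)/(9.27681) = 1.51934
p(1.51934) = -1.43081
r_3 = 1.51934 − (-1.43081)·(1.51934 − 2.48000) / (-1.43081 − 5.94126) = 1.51934 − (1.37453)/(-7.37207) = 1.70579

1.706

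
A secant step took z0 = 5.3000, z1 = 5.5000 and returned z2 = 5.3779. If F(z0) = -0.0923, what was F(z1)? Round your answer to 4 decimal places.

0.1447

The secant line through (5.3000, -0.0923) and (5.5000, F(z1)) crosses zero at z2 = 5.3779.
So (5.3000, -0.0923), (5.5000, F(z1)), (5.3779, 0) are collinear:
F(z1) = -0.0923 · (5.5000 − 5.3779) / (5.3000 − 5.3779) = -0.0923 · (0.122100)/(-0.077900) = 0.144670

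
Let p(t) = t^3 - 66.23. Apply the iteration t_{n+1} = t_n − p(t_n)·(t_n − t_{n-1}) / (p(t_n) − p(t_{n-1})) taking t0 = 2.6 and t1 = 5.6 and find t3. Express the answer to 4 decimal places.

3.8776

p(2.6) = -48.654000, p(5.6) = 109.386000
t2 = 5.600000 − 109.386000·(5.600000 − 2.600000) / (109.386000 − (-48.654000)) = 5.600000 − (328.158000)/(158.040000) = 3.523576
p(3.523576) = -22.482721
t3 = 3.523576 − (-22.482721)·(3.523576 − 5.600000) / (-22.482721 − 109.386000) = 3.523576 − (46.683655)/(-131.868721) = 3.877592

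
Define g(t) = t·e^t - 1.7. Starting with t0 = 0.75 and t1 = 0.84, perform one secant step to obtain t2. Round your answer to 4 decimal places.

g(0.75) = -0.112250, g(0.84) = 0.245748
t2 = 0.840000 − 0.245748·(0.840000 − 0.750000) / (0.245748 − (-0.112250)) = 0.840000 − (0.022117)/(0.357998) = 0.778219

0.7782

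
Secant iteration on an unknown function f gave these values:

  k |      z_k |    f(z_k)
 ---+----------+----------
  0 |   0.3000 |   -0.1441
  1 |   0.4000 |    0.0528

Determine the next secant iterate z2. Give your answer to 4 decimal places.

0.3732

z2 = 0.4000 − 0.0528·(0.4000 − 0.3000) / (0.0528 − (-0.1441))
   = 0.4000 − (0.005280)/(0.196900) = 0.373184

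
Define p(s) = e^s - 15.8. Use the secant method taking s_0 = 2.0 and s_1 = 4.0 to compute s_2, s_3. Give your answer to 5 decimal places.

p(2.0) = -8.4109439, p(4.0) = 38.7981500
s_2 = 4.0000000 − 38.7981500·(4.0000000 − 2.0000000) / (38.7981500 − (-8.4109439)) = 4.0000000 − (77.5963001)/(47.2090939) = 2.3563273
p(2.3563273) = -5.2478749
s_3 = 2.3563273 − (-5.2478749)·(2.3563273 − 4.0000000) / (-5.2478749 − 38.7981500) = 2.3563273 − (8.6257888)/(-44.0460249) = 2.5521631

2.35633, 2.55216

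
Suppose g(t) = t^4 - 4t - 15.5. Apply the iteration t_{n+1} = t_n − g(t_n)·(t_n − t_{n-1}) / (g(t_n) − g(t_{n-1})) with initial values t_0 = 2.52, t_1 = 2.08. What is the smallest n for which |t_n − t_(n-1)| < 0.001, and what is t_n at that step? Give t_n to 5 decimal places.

g(2.52) = 14.7475802, g(2.08) = -5.1022630
t_2 = 2.0800000 − (-5.1022630)·(-0.4400000)/(-19.8498432) = 2.1930989;  |Δ| = 0.1130989
g(2.1930989) = -1.1393465
t_3 = 2.1930989 − (-1.1393465)·(0.1130989)/(3.9629165) = 2.2256151;  |Δ| = 0.0325162
g(2.2256151) = 0.1333397
t_4 = 2.2256151 − 0.1333397·(0.0325162)/(1.2726862) = 2.2222084;  |Δ| = 0.0034067
g(2.2222084) = -0.0029157
t_5 = 2.2222084 − (-0.0029157)·(-0.0034067)/(-0.1362554) = 2.2222813;  |Δ| = 0.0000729
|t_5 − t_4| = 0.0000729 < 0.001

n = 5, t_n = 2.22228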